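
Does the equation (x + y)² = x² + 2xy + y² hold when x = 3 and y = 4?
Substituting x = 3, y = 4:

LHS = (3 + 4)² = 49
RHS = 3² + 2·3·4 + 4² = 49

LHS = RHS, so the equation holds at this point.

Answer: Holds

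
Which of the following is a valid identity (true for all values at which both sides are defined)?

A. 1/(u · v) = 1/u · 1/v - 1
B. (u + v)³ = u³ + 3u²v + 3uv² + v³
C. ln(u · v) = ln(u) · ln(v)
B

A: fails at (5, 8) — LHS = 1/40, RHS = -39/40.
B: holds — e.g. at (3, 7), both sides equal 1000.
C: fails at (4, 4) — LHS = ln(16) ≈ 2.773, RHS = ln(4)² ≈ 1.922.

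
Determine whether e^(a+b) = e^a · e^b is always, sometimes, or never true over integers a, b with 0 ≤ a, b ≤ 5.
The identity holds for every pair in the range. For instance at (a, b) = (2, 0): both sides equal e^2 ≈ 7.389.

Answer: Always true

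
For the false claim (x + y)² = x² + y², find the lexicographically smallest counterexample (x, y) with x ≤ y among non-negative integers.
(x, y) = (1, 1)

At (0, 6): both sides equal 36, so it holds there.

Substituting (1, 1) into the claim:
LHS = (1 + 1)² = 4
RHS = 1² + 1² = 2

Since LHS ≠ RHS, this pair disproves the claim, and no lexicographically smaller pair (x ≤ y, non-negative integers) does.

For instance (1, 2) is also a counterexample (LHS = 9, RHS = 5), but it's lexicographically larger.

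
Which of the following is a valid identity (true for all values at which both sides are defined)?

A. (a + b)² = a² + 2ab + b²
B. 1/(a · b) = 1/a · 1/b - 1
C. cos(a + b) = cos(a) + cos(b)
A

A: holds — e.g. at (2, 5), both sides equal 49.
B: fails at (2, 4) — LHS = 1/8, RHS = -7/8.
C: fails at (4, 4) — LHS = cos(8) ≈ -0.1455, RHS = 2·cos(4) ≈ -1.307.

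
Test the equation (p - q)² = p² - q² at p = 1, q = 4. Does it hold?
Fails

Substituting p = 1, q = 4:

LHS = (1 - 4)² = 9
RHS = 1² - 4² = -15

LHS ≠ RHS, so the equation does not hold at this point.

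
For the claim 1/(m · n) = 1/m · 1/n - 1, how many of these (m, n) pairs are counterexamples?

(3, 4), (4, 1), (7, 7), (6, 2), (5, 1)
Testing each pair:
(3, 4): LHS = 1/12, RHS = -11/12 → counterexample
(4, 1): LHS = 1/4, RHS = -3/4 → counterexample
(7, 7): LHS = 1/49, RHS = -48/49 → counterexample
(6, 2): LHS = 1/12, RHS = -11/12 → counterexample
(5, 1): LHS = 1/5, RHS = -4/5 → counterexample

That makes 5 counterexamples.

Answer: 5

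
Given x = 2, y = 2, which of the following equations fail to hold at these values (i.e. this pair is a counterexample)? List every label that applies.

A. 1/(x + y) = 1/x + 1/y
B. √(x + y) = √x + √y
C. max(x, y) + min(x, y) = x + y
A, B

Evaluating each claim at the given values:
A. LHS = 1/4, RHS = 1 → fails here (LHS ≠ RHS)
B. LHS = 2, RHS = 2·√(2) ≈ 2.828 → fails here (LHS ≠ RHS)
C. LHS = 4, RHS = 4 → holds here (LHS = RHS)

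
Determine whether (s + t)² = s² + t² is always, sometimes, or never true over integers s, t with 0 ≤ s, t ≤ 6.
Sometimes true

It holds at (s, t) = (2, 0) (both sides equal 4), but fails at (s, t) = (1, 6) (LHS = 49, RHS = 37).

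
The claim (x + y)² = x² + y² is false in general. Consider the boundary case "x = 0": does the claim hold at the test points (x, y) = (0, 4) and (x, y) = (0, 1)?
Yes, holds at both test points

At (0, 4): LHS = 16, RHS = 16 → equal
At (0, 1): LHS = 1, RHS = 1 → equal

So the claim does hold at both of these boundary points, even though it is not an identity.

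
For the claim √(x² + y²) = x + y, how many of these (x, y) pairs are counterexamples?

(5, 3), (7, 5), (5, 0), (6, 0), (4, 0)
Testing each pair:
(5, 3): LHS = √(34) ≈ 5.831, RHS = 8 → counterexample
(7, 5): LHS = √(74) ≈ 8.602, RHS = 12 → counterexample
(5, 0): LHS = 5, RHS = 5 → satisfies claim
(6, 0): LHS = 6, RHS = 6 → satisfies claim
(4, 0): LHS = 4, RHS = 4 → satisfies claim

That makes 2 counterexamples.

Answer: 2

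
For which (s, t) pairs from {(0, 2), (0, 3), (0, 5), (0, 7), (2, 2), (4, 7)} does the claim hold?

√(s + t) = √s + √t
(0, 2), (0, 3), (0, 5), (0, 7)

Testing each pair:
(0, 2): LHS = √(2) ≈ 1.414, RHS = √(2) ≈ 1.414 → holds
(0, 3): LHS = √(3) ≈ 1.732, RHS = √(3) ≈ 1.732 → holds
(0, 5): LHS = √(5) ≈ 2.236, RHS = √(5) ≈ 2.236 → holds
(0, 7): LHS = √(7) ≈ 2.646, RHS = √(7) ≈ 2.646 → holds
(2, 2): LHS = 2, RHS = 2·√(2) ≈ 2.828 → fails
(4, 7): LHS = √(11) ≈ 3.317, RHS = 2 + √(7) ≈ 4.646 → fails

4 of 6 pairs satisfy the claim.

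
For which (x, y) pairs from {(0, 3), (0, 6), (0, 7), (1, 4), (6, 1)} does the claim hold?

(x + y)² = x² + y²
(0, 3), (0, 6), (0, 7)

Testing each pair:
(0, 3): LHS = 9, RHS = 9 → holds
(0, 6): LHS = 36, RHS = 36 → holds
(0, 7): LHS = 49, RHS = 49 → holds
(1, 4): LHS = 25, RHS = 17 → fails
(6, 1): LHS = 49, RHS = 37 → fails

3 of 5 pairs satisfy the claim.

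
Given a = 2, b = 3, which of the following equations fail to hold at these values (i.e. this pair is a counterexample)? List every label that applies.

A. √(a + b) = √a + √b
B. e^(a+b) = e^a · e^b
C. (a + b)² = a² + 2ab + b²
A

Evaluating each claim at the given values:
A. LHS = √(5) ≈ 2.236, RHS = √(2) + √(3) ≈ 3.146 → fails here (LHS ≠ RHS)
B. LHS = e^5 ≈ 148.4, RHS = e^5 ≈ 148.4 → holds here (LHS = RHS)
C. LHS = 25, RHS = 25 → holds here (LHS = RHS)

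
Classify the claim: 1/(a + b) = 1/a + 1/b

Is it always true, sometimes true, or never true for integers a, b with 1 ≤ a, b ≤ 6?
Never true

The claim fails for every pair in the range. For instance at (a, b) = (4, 2): LHS = 1/6, RHS = 3/4.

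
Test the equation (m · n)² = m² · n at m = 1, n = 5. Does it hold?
Fails

Substituting m = 1, n = 5:

LHS = (1 · 5)² = 25
RHS = 1² · 5 = 5

LHS ≠ RHS, so the equation does not hold at this point.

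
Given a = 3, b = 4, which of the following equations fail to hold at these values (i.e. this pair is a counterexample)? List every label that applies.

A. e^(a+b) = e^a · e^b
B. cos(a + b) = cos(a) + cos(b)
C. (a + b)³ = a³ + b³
B, C

Evaluating each claim at the given values:
A. LHS = e^7 ≈ 1097, RHS = e^7 ≈ 1097 → holds here (LHS = RHS)
B. LHS = cos(7) ≈ 0.7539, RHS = cos(3) + cos(4) ≈ -1.644 → fails here (LHS ≠ RHS)
C. LHS = 343, RHS = 91 → fails here (LHS ≠ RHS)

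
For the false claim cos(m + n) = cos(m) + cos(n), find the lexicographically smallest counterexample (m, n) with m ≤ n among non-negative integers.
(m, n) = (0, 0)

Substituting (0, 0) into the claim:
LHS = cos(0 + 0) = 1
RHS = cos(0) + cos(0) = 2

Since LHS ≠ RHS, this pair disproves the claim, and no lexicographically smaller pair (m ≤ n, non-negative integers) does.

For instance (1, 6) is also a counterexample (LHS = cos(7) ≈ 0.7539, RHS = cos(1) + cos(6) ≈ 1.5), but it's lexicographically larger.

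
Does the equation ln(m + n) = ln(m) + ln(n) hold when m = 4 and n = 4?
Substituting m = 4, n = 4:

LHS = ln(4 + 4) = ln(8) ≈ 2.079
RHS = ln(4) + ln(4) = 2·ln(4) ≈ 2.773

LHS ≠ RHS, so the equation does not hold at this point.

Answer: Fails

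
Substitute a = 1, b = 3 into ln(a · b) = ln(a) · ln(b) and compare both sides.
LHS = ln(1 · 3) = ln(3) ≈ 1.099
RHS = ln(1) · ln(3) = 0

LHS ≠ RHS (they differ by about 1.099), so the equation does not hold here.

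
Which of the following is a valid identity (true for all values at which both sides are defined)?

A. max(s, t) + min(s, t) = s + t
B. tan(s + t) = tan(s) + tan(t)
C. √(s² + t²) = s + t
A

A: holds — e.g. at (0, 1), both sides equal 1.
B: fails at (4, 5) — LHS = tan(9) ≈ -0.4523, RHS = tan(5) + tan(4) ≈ -2.223.
C: fails at (2, 3) — LHS = √(13) ≈ 3.606, RHS = 5.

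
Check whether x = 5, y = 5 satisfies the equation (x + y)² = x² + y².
Fails

Substituting x = 5, y = 5:

LHS = (5 + 5)² = 100
RHS = 5² + 5² = 50

LHS ≠ RHS, so the equation does not hold at this point.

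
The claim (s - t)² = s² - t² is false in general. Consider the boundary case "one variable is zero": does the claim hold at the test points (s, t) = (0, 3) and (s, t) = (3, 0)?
Only at (3, 0)

At (0, 3): LHS = 9 ≠ RHS = -9
At (3, 0): LHS = 9, RHS = 9 → equal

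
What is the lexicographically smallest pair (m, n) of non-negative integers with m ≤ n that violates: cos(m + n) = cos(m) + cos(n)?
Substituting (0, 0) into the claim:
LHS = cos(0 + 0) = 1
RHS = cos(0) + cos(0) = 2

Since LHS ≠ RHS, this pair disproves the claim, and no lexicographically smaller pair (m ≤ n, non-negative integers) does.

For instance (0, 5) is also a counterexample (LHS = cos(5) ≈ 0.2837, RHS = cos(5) + 1 ≈ 1.284), but it's lexicographically larger.

Answer: (m, n) = (0, 0)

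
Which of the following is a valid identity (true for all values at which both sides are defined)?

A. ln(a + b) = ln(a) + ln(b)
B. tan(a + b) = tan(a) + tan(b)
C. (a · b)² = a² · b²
C

A: fails at (2, 5) — LHS = ln(7) ≈ 1.946, RHS = ln(2) + ln(5) ≈ 2.303.
B: fails at (5, 5) — LHS = tan(10) ≈ 0.6484, RHS = 2·tan(5) ≈ -6.761.
C: holds — e.g. at (1, 2), both sides equal 4.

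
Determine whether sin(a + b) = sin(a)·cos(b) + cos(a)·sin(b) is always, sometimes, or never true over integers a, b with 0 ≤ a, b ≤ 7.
The identity holds for every pair in the range. For instance at (a, b) = (2, 3): both sides equal sin(5) ≈ -0.9589.

Answer: Always true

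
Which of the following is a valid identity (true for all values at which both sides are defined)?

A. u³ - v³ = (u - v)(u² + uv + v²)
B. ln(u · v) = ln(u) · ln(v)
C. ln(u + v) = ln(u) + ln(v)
A

A: holds — e.g. at (4, 5), both sides equal -61.
B: fails at (3, 3) — LHS = ln(9) ≈ 2.197, RHS = ln(3)² ≈ 1.207.
C: fails at (4, 4) — LHS = ln(8) ≈ 2.079, RHS = 2·ln(4) ≈ 2.773.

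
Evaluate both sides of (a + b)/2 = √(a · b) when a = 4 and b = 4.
LHS = (4 + 4)/2 = 4
RHS = √(4 · 4) = 4

LHS = RHS: the two sides agree.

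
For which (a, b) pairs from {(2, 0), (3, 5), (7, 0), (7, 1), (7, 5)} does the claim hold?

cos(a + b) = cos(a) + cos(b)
None

Testing each pair:
(2, 0): LHS = cos(2) ≈ -0.4161, RHS = cos(2) + 1 ≈ 0.5839 → fails
(3, 5): LHS = cos(8) ≈ -0.1455, RHS = cos(3) + cos(5) ≈ -0.7063 → fails
(7, 0): LHS = cos(7) ≈ 0.7539, RHS = cos(7) + 1 ≈ 1.754 → fails
(7, 1): LHS = cos(8) ≈ -0.1455, RHS = cos(1) + cos(7) ≈ 1.294 → fails
(7, 5): LHS = cos(12) ≈ 0.8439, RHS = cos(5) + cos(7) ≈ 1.038 → fails

No pair satisfies the claim.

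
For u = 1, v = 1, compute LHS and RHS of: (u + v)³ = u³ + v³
LHS = (1 + 1)³ = 8
RHS = 1³ + 1³ = 2

LHS ≠ RHS, so the equation does not hold here.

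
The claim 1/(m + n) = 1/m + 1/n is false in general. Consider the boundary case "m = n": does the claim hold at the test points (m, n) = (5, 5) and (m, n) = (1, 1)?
At (5, 5): LHS = 1/10 ≠ RHS = 2/5
At (1, 1): LHS = 1/2 ≠ RHS = 2

Answer: No, fails at both test points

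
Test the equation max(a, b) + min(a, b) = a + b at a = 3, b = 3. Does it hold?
Substituting a = 3, b = 3:

LHS = max(3, 3) + min(3, 3) = 6
RHS = 3 + 3 = 6

LHS = RHS, so the equation holds at this point.

Answer: Holds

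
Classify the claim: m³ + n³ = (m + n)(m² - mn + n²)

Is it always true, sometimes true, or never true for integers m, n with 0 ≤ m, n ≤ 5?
The identity holds for every pair in the range. For instance at (m, n) = (4, 3): both sides equal 91.

Answer: Always true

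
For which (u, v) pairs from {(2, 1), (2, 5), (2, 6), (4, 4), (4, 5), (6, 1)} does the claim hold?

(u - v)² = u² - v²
(4, 4)

Testing each pair:
(2, 1): LHS = 1, RHS = 3 → fails
(2, 5): LHS = 9, RHS = -21 → fails
(2, 6): LHS = 16, RHS = -32 → fails
(4, 4): LHS = 0, RHS = 0 → holds
(4, 5): LHS = 1, RHS = -9 → fails
(6, 1): LHS = 25, RHS = 35 → fails

1 of 6 pairs satisfies the claim.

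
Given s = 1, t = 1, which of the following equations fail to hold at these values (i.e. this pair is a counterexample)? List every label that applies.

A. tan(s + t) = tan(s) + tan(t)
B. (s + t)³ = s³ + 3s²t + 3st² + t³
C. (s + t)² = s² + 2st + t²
A

Evaluating each claim at the given values:
A. LHS = tan(2) ≈ -2.185, RHS = 2·tan(1) ≈ 3.115 → fails here (LHS ≠ RHS)
B. LHS = 8, RHS = 8 → holds here (LHS = RHS)
C. LHS = 4, RHS = 4 → holds here (LHS = RHS)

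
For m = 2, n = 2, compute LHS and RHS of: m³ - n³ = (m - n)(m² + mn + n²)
LHS = 2³ - 2³ = 0
RHS = (2 - 2)(2² + 2·2 + 2²) = 0

LHS = RHS: the two sides agree.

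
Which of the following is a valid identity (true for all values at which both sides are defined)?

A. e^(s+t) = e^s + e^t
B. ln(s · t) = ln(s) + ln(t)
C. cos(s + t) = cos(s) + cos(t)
A: fails at (1, 5) — LHS = e^6 ≈ 403.4, RHS = e + e^5 ≈ 151.1.
B: holds — e.g. at (4, 4), both sides equal ln(16) ≈ 2.773.
C: fails at (1, 4) — LHS = cos(5) ≈ 0.2837, RHS = cos(4) + cos(1) ≈ -0.1133.

Answer: B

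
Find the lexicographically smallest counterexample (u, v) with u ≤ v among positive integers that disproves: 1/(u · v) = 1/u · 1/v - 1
Substituting (1, 1) into the claim:
LHS = 1/(1 · 1) = 1
RHS = 1/1 · 1/1 - 1 = 0

Since LHS ≠ RHS, this pair disproves the claim, and no lexicographically smaller pair (u ≤ v, positive integers) does.

For instance (1, 2) is also a counterexample (LHS = 1/2, RHS = -1/2), but it's lexicographically larger.

Answer: (u, v) = (1, 1)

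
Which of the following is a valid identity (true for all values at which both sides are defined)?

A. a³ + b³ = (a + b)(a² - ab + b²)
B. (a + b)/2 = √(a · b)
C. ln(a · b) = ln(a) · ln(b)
A: holds — e.g. at (3, 3), both sides equal 54.
B: fails at (2, 5) — LHS = 7/2, RHS = √(10) ≈ 3.162.
C: fails at (2, 3) — LHS = ln(6) ≈ 1.792, RHS = ln(2)·ln(3) ≈ 0.7615.

Answer: A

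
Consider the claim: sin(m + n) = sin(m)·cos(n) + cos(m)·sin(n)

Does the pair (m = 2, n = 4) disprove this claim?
No

Substituting m = 2, n = 4:
LHS = sin(2 + 4) = sin(6) ≈ -0.2794
RHS = sin(2)·cos(4) + cos(2)·sin(4) = sin(2)·cos(4) + sin(4)·cos(2) ≈ -0.2794

The sides agree, so this pair does not disprove the claim.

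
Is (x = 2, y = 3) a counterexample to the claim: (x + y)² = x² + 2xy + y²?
No

Substituting x = 2, y = 3:
LHS = (2 + 3)² = 25
RHS = 2² + 2·2·3 + 3² = 25

The sides agree, so this pair does not disprove the claim.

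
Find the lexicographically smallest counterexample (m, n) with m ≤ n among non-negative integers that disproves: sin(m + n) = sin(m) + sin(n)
(m, n) = (1, 1)

At (0, 2): both sides equal sin(2) ≈ 0.9093, so it holds there.
At (0, 7): both sides equal sin(7) ≈ 0.657, so it holds there.

Substituting (1, 1) into the claim:
LHS = sin(1 + 1) = sin(2) ≈ 0.9093
RHS = sin(1) + sin(1) = 2·sin(1) ≈ 1.683

Since LHS ≠ RHS, this pair disproves the claim, and no lexicographically smaller pair (m ≤ n, non-negative integers) does.

For instance (1, 6) is also a counterexample (LHS = sin(7) ≈ 0.657, RHS = sin(6) + sin(1) ≈ 0.5621), but it's lexicographically larger.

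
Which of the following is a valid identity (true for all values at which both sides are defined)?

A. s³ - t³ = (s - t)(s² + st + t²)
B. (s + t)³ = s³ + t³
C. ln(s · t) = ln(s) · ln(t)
A: holds — e.g. at (3, 5), both sides equal -98.
B: fails at (3, 3) — LHS = 216, RHS = 54.
C: fails at (2, 4) — LHS = ln(8) ≈ 2.079, RHS = ln(2)·ln(4) ≈ 0.9609.

Answer: A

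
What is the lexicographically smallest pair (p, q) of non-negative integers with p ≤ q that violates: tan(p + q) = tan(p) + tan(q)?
Substituting (1, 1) into the claim:
LHS = tan(1 + 1) = tan(2) ≈ -2.185
RHS = tan(1) + tan(1) = 2·tan(1) ≈ 3.115

Since LHS ≠ RHS, this pair disproves the claim, and no lexicographically smaller pair (p ≤ q, non-negative integers) does.

For instance (4, 6) is also a counterexample (LHS = tan(10) ≈ 0.6484, RHS = tan(6) + tan(4) ≈ 0.8668), but it's lexicographically larger.

Answer: (p, q) = (1, 1)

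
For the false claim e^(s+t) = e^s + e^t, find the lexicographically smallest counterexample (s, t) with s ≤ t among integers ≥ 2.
Substituting (2, 2) into the claim:
LHS = e^(2+2) = e^4 ≈ 54.6
RHS = e^2 + e^2 = 2·e^2 ≈ 14.78

Since LHS ≠ RHS, this pair disproves the claim, and no lexicographically smaller pair (s ≤ t, integers ≥ 2) does.

For instance (7, 7) is also a counterexample (LHS = e^14 ≈ 1202604.3, RHS = 2·e^7 ≈ 2193), but it's lexicographically larger.

Answer: (s, t) = (2, 2)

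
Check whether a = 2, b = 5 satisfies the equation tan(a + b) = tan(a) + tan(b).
Substituting a = 2, b = 5:

LHS = tan(2 + 5) = tan(7) ≈ 0.8714
RHS = tan(2) + tan(5) ≈ -5.566

LHS ≠ RHS, so the equation does not hold at this point.

Answer: Fails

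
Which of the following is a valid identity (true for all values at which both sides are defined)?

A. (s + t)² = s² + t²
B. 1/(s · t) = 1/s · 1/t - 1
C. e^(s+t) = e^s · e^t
A: fails at (1, 4) — LHS = 25, RHS = 17.
B: fails at (6, 7) — LHS = 1/42, RHS = -41/42.
C: holds — e.g. at (3, 4), both sides equal e^7 ≈ 1097.

Answer: C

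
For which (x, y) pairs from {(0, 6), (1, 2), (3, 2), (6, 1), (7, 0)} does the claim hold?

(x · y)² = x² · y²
All pairs

Testing each pair:
(0, 6): LHS = 0, RHS = 0 → holds
(1, 2): LHS = 4, RHS = 4 → holds
(3, 2): LHS = 36, RHS = 36 → holds
(6, 1): LHS = 36, RHS = 36 → holds
(7, 0): LHS = 0, RHS = 0 → holds

Every pair satisfies the claim.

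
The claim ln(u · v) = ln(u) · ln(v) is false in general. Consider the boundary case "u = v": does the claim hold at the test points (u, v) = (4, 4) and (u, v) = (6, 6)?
No, fails at both test points

At (4, 4): LHS = ln(16) ≈ 2.773 ≠ RHS = ln(4)² ≈ 1.922
At (6, 6): LHS = ln(36) ≈ 3.584 ≠ RHS = ln(6)² ≈ 3.21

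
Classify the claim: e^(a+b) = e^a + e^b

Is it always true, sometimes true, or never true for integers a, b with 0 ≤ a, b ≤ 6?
Never true

The claim fails for every pair in the range. For instance at (a, b) = (3, 2): LHS = e^5 ≈ 148.4, RHS = e^2 + e^3 ≈ 27.47.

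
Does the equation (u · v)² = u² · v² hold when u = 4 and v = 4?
Substituting u = 4, v = 4:

LHS = (4 · 4)² = 256
RHS = 4² · 4² = 256

LHS = RHS, so the equation holds at this point.

Answer: Holds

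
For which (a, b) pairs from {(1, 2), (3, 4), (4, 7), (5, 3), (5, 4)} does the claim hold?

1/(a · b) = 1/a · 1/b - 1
None

Testing each pair:
(1, 2): LHS = 1/2, RHS = -1/2 → fails
(3, 4): LHS = 1/12, RHS = -11/12 → fails
(4, 7): LHS = 1/28, RHS = -27/28 → fails
(5, 3): LHS = 1/15, RHS = -14/15 → fails
(5, 4): LHS = 1/20, RHS = -19/20 → fails

No pair satisfies the claim.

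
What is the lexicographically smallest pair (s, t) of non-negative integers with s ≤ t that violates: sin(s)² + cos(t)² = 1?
(s, t) = (0, 1)

At (0, 0): both sides equal 1, so it holds there.

Substituting (0, 1) into the claim:
LHS = sin(0)² + cos(1)² = cos(1)² ≈ 0.2919
RHS = 1

Since LHS ≠ RHS, this pair disproves the claim, and no lexicographically smaller pair (s ≤ t, non-negative integers) does.

For instance (3, 5) is also a counterexample (LHS = sin(3)² + cos(5)² ≈ 0.1004, RHS = 1), but it's lexicographically larger.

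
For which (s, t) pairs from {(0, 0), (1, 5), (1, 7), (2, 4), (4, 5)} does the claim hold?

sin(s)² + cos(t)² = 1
Testing each pair:
(0, 0): LHS = 1, RHS = 1 → holds
(1, 5): LHS = cos(5)² + sin(1)² ≈ 0.7885, RHS = 1 → fails
(1, 7): LHS = cos(7)² + sin(1)² ≈ 1.276, RHS = 1 → fails
(2, 4): LHS = cos(4)² + sin(2)² ≈ 1.254, RHS = 1 → fails
(4, 5): LHS = cos(5)² + sin(4)² ≈ 0.6532, RHS = 1 → fails

1 of 5 pairs satisfies the claim.

Answer: (0, 0)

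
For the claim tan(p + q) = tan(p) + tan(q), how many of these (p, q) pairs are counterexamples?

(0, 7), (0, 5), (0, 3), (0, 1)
Testing each pair:
(0, 7): LHS = tan(7) ≈ 0.8714, RHS = tan(7) ≈ 0.8714 → satisfies claim
(0, 5): LHS = tan(5) ≈ -3.381, RHS = tan(5) ≈ -3.381 → satisfies claim
(0, 3): LHS = tan(3) ≈ -0.1425, RHS = tan(3) ≈ -0.1425 → satisfies claim
(0, 1): LHS = tan(1) ≈ 1.557, RHS = tan(1) ≈ 1.557 → satisfies claim

That makes 0 counterexamples.

Answer: 0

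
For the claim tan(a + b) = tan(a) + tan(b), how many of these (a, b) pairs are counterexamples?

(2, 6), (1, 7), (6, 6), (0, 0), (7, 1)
4

Testing each pair:
(2, 6): LHS = tan(8) ≈ -6.8, RHS = tan(2) + tan(6) ≈ -2.476 → counterexample
(1, 7): LHS = tan(8) ≈ -6.8, RHS = tan(7) + tan(1) ≈ 2.429 → counterexample
(6, 6): LHS = tan(12) ≈ -0.6359, RHS = 2·tan(6) ≈ -0.582 → counterexample
(0, 0): LHS = 0, RHS = 0 → satisfies claim
(7, 1): LHS = tan(8) ≈ -6.8, RHS = tan(7) + tan(1) ≈ 2.429 → counterexample

That makes 4 counterexamples.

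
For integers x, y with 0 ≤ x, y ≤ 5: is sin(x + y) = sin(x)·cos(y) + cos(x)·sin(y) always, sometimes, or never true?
The identity holds for every pair in the range. For instance at (x, y) = (5, 2): both sides equal sin(7) ≈ 0.657.

Answer: Always true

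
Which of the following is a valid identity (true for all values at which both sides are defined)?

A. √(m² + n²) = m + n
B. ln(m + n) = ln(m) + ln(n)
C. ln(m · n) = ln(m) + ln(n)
A: fails at (4, 4) — LHS = 4·√(2) ≈ 5.657, RHS = 8.
B: fails at (1, 2) — LHS = ln(3) ≈ 1.099, RHS = ln(2) ≈ 0.6931.
C: holds — e.g. at (2, 5), both sides equal ln(10) ≈ 2.303.

Answer: C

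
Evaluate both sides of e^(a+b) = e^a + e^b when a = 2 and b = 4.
LHS = e^(2+4) = e^6 ≈ 403.4
RHS = e^2 + e^4 ≈ 61.99

LHS ≠ RHS (they differ by about 341.4), so the equation does not hold here.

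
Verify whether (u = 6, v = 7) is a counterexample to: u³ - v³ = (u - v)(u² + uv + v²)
No

Substituting u = 6, v = 7:
LHS = 6³ - 7³ = -127
RHS = (6 - 7)(6² + 6·7 + 7²) = -127

The sides agree, so this pair does not disprove the claim.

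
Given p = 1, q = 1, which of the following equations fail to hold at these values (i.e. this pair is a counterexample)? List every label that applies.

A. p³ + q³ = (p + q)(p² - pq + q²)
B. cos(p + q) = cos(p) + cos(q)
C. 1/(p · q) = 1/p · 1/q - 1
B, C

Evaluating each claim at the given values:
A. LHS = 2, RHS = 2 → holds here (LHS = RHS)
B. LHS = cos(2) ≈ -0.4161, RHS = 2·cos(1) ≈ 1.081 → fails here (LHS ≠ RHS)
C. LHS = 1, RHS = 0 → fails here (LHS ≠ RHS)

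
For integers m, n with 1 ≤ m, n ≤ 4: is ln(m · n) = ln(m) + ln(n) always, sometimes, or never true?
The identity holds for every pair in the range. For instance at (m, n) = (1, 2): both sides equal ln(2) ≈ 0.6931.

Answer: Always true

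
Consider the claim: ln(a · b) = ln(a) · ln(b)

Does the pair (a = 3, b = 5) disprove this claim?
Yes

Substituting a = 3, b = 5:
LHS = ln(3 · 5) = ln(15) ≈ 2.708
RHS = ln(3) · ln(5) ≈ 1.768

Since LHS ≠ RHS, this pair disproves the claim.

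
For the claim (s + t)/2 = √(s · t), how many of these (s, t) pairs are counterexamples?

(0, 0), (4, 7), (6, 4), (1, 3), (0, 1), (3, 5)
5

Testing each pair:
(0, 0): LHS = 0, RHS = 0 → satisfies claim
(4, 7): LHS = 11/2, RHS = 2·√(7) ≈ 5.292 → counterexample
(6, 4): LHS = 5, RHS = 2·√(6) ≈ 4.899 → counterexample
(1, 3): LHS = 2, RHS = √(3) ≈ 1.732 → counterexample
(0, 1): LHS = 1/2, RHS = 0 → counterexample
(3, 5): LHS = 4, RHS = √(15) ≈ 3.873 → counterexample

That makes 5 counterexamples.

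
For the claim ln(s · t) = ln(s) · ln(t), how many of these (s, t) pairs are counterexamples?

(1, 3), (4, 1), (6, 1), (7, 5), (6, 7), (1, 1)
5

Testing each pair:
(1, 3): LHS = ln(3) ≈ 1.099, RHS = 0 → counterexample
(4, 1): LHS = ln(4) ≈ 1.386, RHS = 0 → counterexample
(6, 1): LHS = ln(6) ≈ 1.792, RHS = 0 → counterexample
(7, 5): LHS = ln(35) ≈ 3.555, RHS = ln(5)·ln(7) ≈ 3.132 → counterexample
(6, 7): LHS = ln(42) ≈ 3.738, RHS = ln(6)·ln(7) ≈ 3.487 → counterexample
(1, 1): LHS = 0, RHS = 0 → satisfies claim

That makes 5 counterexamples.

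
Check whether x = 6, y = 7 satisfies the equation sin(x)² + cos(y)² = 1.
Substituting x = 6, y = 7:

LHS = sin(6)² + cos(7)² ≈ 0.6464
RHS = 1

LHS ≠ RHS, so the equation does not hold at this point.

Answer: Fails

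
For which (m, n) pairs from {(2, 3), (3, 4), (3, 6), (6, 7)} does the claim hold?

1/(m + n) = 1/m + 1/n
Testing each pair:
(2, 3): LHS = 1/5, RHS = 5/6 → fails
(3, 4): LHS = 1/7, RHS = 7/12 → fails
(3, 6): LHS = 1/9, RHS = 1/2 → fails
(6, 7): LHS = 1/13, RHS = 13/42 → fails

No pair satisfies the claim.

Answer: None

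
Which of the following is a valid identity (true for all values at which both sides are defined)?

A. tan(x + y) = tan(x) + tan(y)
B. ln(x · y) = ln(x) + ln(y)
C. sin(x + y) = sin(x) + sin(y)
B

A: fails at (4, 4) — LHS = tan(8) ≈ -6.8, RHS = 2·tan(4) ≈ 2.316.
B: holds — e.g. at (5, 5), both sides equal ln(25) ≈ 3.219.
C: fails at (3, 5) — LHS = sin(8) ≈ 0.9894, RHS = sin(5) + sin(3) ≈ -0.8178.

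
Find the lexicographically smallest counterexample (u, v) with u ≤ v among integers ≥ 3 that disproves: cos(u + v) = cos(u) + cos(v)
(u, v) = (3, 3)

Substituting (3, 3) into the claim:
LHS = cos(3 + 3) = cos(6) ≈ 0.9602
RHS = cos(3) + cos(3) = 2·cos(3) ≈ -1.98

Since LHS ≠ RHS, this pair disproves the claim, and no lexicographically smaller pair (u ≤ v, integers ≥ 3) does.

For instance (4, 4) is also a counterexample (LHS = cos(8) ≈ -0.1455, RHS = 2·cos(4) ≈ -1.307), but it's lexicographically larger.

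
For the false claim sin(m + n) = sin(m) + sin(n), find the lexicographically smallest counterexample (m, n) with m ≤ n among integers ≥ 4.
Substituting (4, 4) into the claim:
LHS = sin(4 + 4) = sin(8) ≈ 0.9894
RHS = sin(4) + sin(4) = 2·sin(4) ≈ -1.514

Since LHS ≠ RHS, this pair disproves the claim, and no lexicographically smaller pair (m ≤ n, integers ≥ 4) does.

For instance (6, 7) is also a counterexample (LHS = sin(13) ≈ 0.4202, RHS = sin(6) + sin(7) ≈ 0.3776), but it's lexicographically larger.

Answer: (m, n) = (4, 4)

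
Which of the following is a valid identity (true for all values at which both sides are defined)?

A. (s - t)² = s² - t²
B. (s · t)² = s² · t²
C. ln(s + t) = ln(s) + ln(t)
A: fails at (4, 5) — LHS = 1, RHS = -9.
B: holds — e.g. at (1, 5), both sides equal 25.
C: fails at (1, 1) — LHS = ln(2) ≈ 0.6931, RHS = 0.

Answer: B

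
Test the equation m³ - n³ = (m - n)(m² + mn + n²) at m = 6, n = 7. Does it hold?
Holds

Substituting m = 6, n = 7:

LHS = 6³ - 7³ = -127
RHS = (6 - 7)(6² + 6·7 + 7²) = -127

LHS = RHS, so the equation holds at this point.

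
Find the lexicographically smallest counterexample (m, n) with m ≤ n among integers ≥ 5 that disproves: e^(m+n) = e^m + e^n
(m, n) = (5, 5)

Substituting (5, 5) into the claim:
LHS = e^(5+5) = e^10 ≈ 22026.5
RHS = e^5 + e^5 = 2·e^5 ≈ 296.8

Since LHS ≠ RHS, this pair disproves the claim, and no lexicographically smaller pair (m ≤ n, integers ≥ 5) does.

For instance (6, 9) is also a counterexample (LHS = e^15 ≈ 3269017.4, RHS = e^6 + e^9 ≈ 8507), but it's lexicographically larger.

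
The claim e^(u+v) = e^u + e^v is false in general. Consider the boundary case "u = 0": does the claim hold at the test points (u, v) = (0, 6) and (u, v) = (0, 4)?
At (0, 6): LHS = e^6 ≈ 403.4 ≠ RHS = 1 + e^6 ≈ 404.4
At (0, 4): LHS = e^4 ≈ 54.6 ≠ RHS = 1 + e^4 ≈ 55.6

Answer: No, fails at both test points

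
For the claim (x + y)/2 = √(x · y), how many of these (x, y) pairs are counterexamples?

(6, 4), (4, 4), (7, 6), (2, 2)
Testing each pair:
(6, 4): LHS = 5, RHS = 2·√(6) ≈ 4.899 → counterexample
(4, 4): LHS = 4, RHS = 4 → satisfies claim
(7, 6): LHS = 13/2, RHS = √(42) ≈ 6.481 → counterexample
(2, 2): LHS = 2, RHS = 2 → satisfies claim

That makes 2 counterexamples.

Answer: 2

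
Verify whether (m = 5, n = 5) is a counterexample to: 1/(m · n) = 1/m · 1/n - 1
Substituting m = 5, n = 5:
LHS = 1/(5 · 5) = 1/25
RHS = 1/5 · 1/5 - 1 = -24/25

Since LHS ≠ RHS, this pair disproves the claim.

Answer: Yes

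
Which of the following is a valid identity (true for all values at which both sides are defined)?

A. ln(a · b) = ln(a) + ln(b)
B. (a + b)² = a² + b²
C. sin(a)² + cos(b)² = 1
A

A: holds — e.g. at (3, 7), both sides equal ln(21) ≈ 3.045.
B: fails at (4, 4) — LHS = 64, RHS = 32.
C: fails at (2, 7) — LHS = cos(7)² + sin(2)² ≈ 1.395, RHS = 1.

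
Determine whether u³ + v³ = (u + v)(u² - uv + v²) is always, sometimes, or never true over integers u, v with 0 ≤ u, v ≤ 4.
The identity holds for every pair in the range. For instance at (u, v) = (1, 0): both sides equal 1.

Answer: Always true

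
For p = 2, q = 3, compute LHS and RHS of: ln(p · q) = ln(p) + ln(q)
LHS = ln(2 · 3) = ln(6) ≈ 1.792
RHS = ln(2) + ln(3) ≈ 1.792

LHS = RHS: the two sides agree.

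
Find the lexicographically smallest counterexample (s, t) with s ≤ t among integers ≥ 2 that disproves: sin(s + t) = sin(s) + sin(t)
(s, t) = (2, 2)

Substituting (2, 2) into the claim:
LHS = sin(2 + 2) = sin(4) ≈ -0.7568
RHS = sin(2) + sin(2) = 2·sin(2) ≈ 1.819

Since LHS ≠ RHS, this pair disproves the claim, and no lexicographically smaller pair (s ≤ t, integers ≥ 2) does.

For instance (8, 9) is also a counterexample (LHS = sin(17) ≈ -0.9614, RHS = sin(9) + sin(8) ≈ 1.401), but it's lexicographically larger.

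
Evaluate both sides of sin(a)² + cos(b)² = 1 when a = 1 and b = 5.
LHS = sin(1)² + cos(5)² ≈ 0.7885
RHS = 1

LHS ≠ RHS (they differ by about 0.2115), so the equation does not hold here.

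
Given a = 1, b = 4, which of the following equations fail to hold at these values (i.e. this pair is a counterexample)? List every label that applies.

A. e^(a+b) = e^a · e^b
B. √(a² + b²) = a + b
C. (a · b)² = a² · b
Evaluating each claim at the given values:
A. LHS = e^5 ≈ 148.4, RHS = e^5 ≈ 148.4 → holds here (LHS = RHS)
B. LHS = √(17) ≈ 4.123, RHS = 5 → fails here (LHS ≠ RHS)
C. LHS = 16, RHS = 4 → fails here (LHS ≠ RHS)

Answer: B, C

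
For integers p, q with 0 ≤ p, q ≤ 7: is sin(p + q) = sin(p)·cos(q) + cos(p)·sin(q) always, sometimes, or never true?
The identity holds for every pair in the range. For instance at (p, q) = (1, 3): both sides equal sin(4) ≈ -0.7568.

Answer: Always true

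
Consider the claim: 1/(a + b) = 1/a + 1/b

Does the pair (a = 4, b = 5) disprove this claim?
Yes

Substituting a = 4, b = 5:
LHS = 1/(4 + 5) = 1/9
RHS = 1/4 + 1/5 = 9/20

Since LHS ≠ RHS, this pair disproves the claim.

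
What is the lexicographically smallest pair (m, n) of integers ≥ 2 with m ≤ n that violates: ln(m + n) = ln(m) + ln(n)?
(m, n) = (2, 3)

Substituting (2, 3) into the claim:
LHS = ln(2 + 3) = ln(5) ≈ 1.609
RHS = ln(2) + ln(3) ≈ 1.792

Since LHS ≠ RHS, this pair disproves the claim, and no lexicographically smaller pair (m ≤ n, integers ≥ 2) does.

For instance (5, 7) is also a counterexample (LHS = ln(12) ≈ 2.485, RHS = ln(5) + ln(7) ≈ 3.555), but it's lexicographically larger.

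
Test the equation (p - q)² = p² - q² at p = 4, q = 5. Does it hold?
Substituting p = 4, q = 5:

LHS = (4 - 5)² = 1
RHS = 4² - 5² = -9

LHS ≠ RHS, so the equation does not hold at this point.

Answer: Fails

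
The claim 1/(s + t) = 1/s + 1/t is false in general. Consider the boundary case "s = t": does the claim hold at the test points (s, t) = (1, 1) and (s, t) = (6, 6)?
No, fails at both test points

At (1, 1): LHS = 1/2 ≠ RHS = 2
At (6, 6): LHS = 1/12 ≠ RHS = 1/3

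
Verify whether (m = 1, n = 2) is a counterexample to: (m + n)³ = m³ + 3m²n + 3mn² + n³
No

Substituting m = 1, n = 2:
LHS = (1 + 2)³ = 27
RHS = 1³ + 3·1²·2 + 3·1·2² + 2³ = 27

The sides agree, so this pair does not disprove the claim.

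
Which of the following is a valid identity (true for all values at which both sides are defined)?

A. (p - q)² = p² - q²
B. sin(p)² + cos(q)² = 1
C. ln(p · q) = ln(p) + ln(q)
A: fails at (1, 5) — LHS = 16, RHS = -24.
B: fails at (1, 3) — LHS = sin(1)² + cos(3)² ≈ 1.688, RHS = 1.
C: holds — e.g. at (2, 5), both sides equal ln(10) ≈ 2.303.

Answer: C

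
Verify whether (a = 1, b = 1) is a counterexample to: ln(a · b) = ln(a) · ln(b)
Substituting a = 1, b = 1:
LHS = ln(1 · 1) = 0
RHS = ln(1) · ln(1) = 0

The sides agree, so this pair does not disprove the claim.

Answer: No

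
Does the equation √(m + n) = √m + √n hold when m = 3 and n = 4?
Fails

Substituting m = 3, n = 4:

LHS = √(3 + 4) = √(7) ≈ 2.646
RHS = √3 + √4 = √(3) + 2 ≈ 3.732

LHS ≠ RHS, so the equation does not hold at this point.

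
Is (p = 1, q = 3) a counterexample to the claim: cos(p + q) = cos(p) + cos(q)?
Substituting p = 1, q = 3:
LHS = cos(1 + 3) = cos(4) ≈ -0.6536
RHS = cos(1) + cos(3) ≈ -0.4497

Since LHS ≠ RHS, this pair disproves the claim.

Answer: Yes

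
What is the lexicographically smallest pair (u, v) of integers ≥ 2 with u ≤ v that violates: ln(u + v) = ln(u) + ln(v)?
(u, v) = (2, 3)

At (2, 2): both sides equal ln(4) ≈ 1.386, so it holds there.

Substituting (2, 3) into the claim:
LHS = ln(2 + 3) = ln(5) ≈ 1.609
RHS = ln(2) + ln(3) ≈ 1.792

Since LHS ≠ RHS, this pair disproves the claim, and no lexicographically smaller pair (u ≤ v, integers ≥ 2) does.

For instance (2, 5) is also a counterexample (LHS = ln(7) ≈ 1.946, RHS = ln(2) + ln(5) ≈ 2.303), but it's lexicographically larger.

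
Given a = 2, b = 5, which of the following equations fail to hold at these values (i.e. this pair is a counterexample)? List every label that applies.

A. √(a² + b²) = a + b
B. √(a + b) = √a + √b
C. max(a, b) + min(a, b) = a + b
A, B

Evaluating each claim at the given values:
A. LHS = √(29) ≈ 5.385, RHS = 7 → fails here (LHS ≠ RHS)
B. LHS = √(7) ≈ 2.646, RHS = √(2) + √(5) ≈ 3.65 → fails here (LHS ≠ RHS)
C. LHS = 7, RHS = 7 → holds here (LHS = RHS)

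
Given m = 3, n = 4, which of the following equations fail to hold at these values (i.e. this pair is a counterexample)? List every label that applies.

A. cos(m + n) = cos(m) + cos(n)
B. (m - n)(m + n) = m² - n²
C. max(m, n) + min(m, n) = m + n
A

Evaluating each claim at the given values:
A. LHS = cos(7) ≈ 0.7539, RHS = cos(3) + cos(4) ≈ -1.644 → fails here (LHS ≠ RHS)
B. LHS = -7, RHS = -7 → holds here (LHS = RHS)
C. LHS = 7, RHS = 7 → holds here (LHS = RHS)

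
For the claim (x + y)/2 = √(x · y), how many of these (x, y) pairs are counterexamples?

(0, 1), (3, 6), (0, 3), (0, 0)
Testing each pair:
(0, 1): LHS = 1/2, RHS = 0 → counterexample
(3, 6): LHS = 9/2, RHS = 3·√(2) ≈ 4.243 → counterexample
(0, 3): LHS = 3/2, RHS = 0 → counterexample
(0, 0): LHS = 0, RHS = 0 → satisfies claim

That makes 3 counterexamples.

Answer: 3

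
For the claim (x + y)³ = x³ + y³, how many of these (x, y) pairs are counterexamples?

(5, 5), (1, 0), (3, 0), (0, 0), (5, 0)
Testing each pair:
(5, 5): LHS = 1000, RHS = 250 → counterexample
(1, 0): LHS = 1, RHS = 1 → satisfies claim
(3, 0): LHS = 27, RHS = 27 → satisfies claim
(0, 0): LHS = 0, RHS = 0 → satisfies claim
(5, 0): LHS = 125, RHS = 125 → satisfies claim

That makes 1 counterexample.

Answer: 1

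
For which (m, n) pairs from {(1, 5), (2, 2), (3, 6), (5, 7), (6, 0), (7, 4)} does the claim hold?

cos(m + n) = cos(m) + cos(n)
Testing each pair:
(1, 5): LHS = cos(6) ≈ 0.9602, RHS = cos(5) + cos(1) ≈ 0.824 → fails
(2, 2): LHS = cos(4) ≈ -0.6536, RHS = 2·cos(2) ≈ -0.8323 → fails
(3, 6): LHS = cos(9) ≈ -0.9111, RHS = cos(3) + cos(6) ≈ -0.02982 → fails
(5, 7): LHS = cos(12) ≈ 0.8439, RHS = cos(5) + cos(7) ≈ 1.038 → fails
(6, 0): LHS = cos(6) ≈ 0.9602, RHS = cos(6) + 1 ≈ 1.96 → fails
(7, 4): LHS = cos(11) ≈ 0.004426, RHS = cos(4) + cos(7) ≈ 0.1003 → fails

No pair satisfies the claim.

Answer: None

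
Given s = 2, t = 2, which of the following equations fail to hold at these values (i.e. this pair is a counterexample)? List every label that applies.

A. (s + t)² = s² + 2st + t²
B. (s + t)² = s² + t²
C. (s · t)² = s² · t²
Evaluating each claim at the given values:
A. LHS = 16, RHS = 16 → holds here (LHS = RHS)
B. LHS = 16, RHS = 8 → fails here (LHS ≠ RHS)
C. LHS = 16, RHS = 16 → holds here (LHS = RHS)

Answer: B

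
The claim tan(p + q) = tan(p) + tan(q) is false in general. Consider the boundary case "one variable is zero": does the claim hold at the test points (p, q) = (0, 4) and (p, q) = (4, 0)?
At (0, 4): LHS = tan(4) ≈ 1.158, RHS = tan(4) ≈ 1.158 → equal
At (4, 0): LHS = tan(4) ≈ 1.158, RHS = tan(4) ≈ 1.158 → equal

So the claim does hold at both of these boundary points, even though it is not an identity.

Answer: Yes, holds at both test points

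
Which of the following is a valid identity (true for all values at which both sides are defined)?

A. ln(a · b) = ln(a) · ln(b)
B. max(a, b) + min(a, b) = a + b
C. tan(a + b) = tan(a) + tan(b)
B

A: fails at (4, 6) — LHS = ln(24) ≈ 3.178, RHS = ln(4)·ln(6) ≈ 2.484.
B: holds — e.g. at (1, 5), both sides equal 6.
C: fails at (2, 3) — LHS = tan(5) ≈ -3.381, RHS = tan(2) + tan(3) ≈ -2.328.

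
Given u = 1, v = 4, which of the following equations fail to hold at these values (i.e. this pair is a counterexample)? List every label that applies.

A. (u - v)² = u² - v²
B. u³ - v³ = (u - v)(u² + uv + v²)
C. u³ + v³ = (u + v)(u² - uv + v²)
A

Evaluating each claim at the given values:
A. LHS = 9, RHS = -15 → fails here (LHS ≠ RHS)
B. LHS = -63, RHS = -63 → holds here (LHS = RHS)
C. LHS = 65, RHS = 65 → holds here (LHS = RHS)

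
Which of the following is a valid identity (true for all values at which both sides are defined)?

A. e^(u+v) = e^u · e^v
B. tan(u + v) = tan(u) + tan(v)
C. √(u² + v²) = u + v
A

A: holds — e.g. at (2, 3), both sides equal e^5 ≈ 148.4.
B: fails at (2, 3) — LHS = tan(5) ≈ -3.381, RHS = tan(2) + tan(3) ≈ -2.328.
C: fails at (2, 2) — LHS = 2·√(2) ≈ 2.828, RHS = 4.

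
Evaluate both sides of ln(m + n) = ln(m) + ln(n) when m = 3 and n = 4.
LHS = ln(3 + 4) = ln(7) ≈ 1.946
RHS = ln(3) + ln(4) ≈ 2.485

LHS ≠ RHS (they differ by about 0.539), so the equation does not hold here.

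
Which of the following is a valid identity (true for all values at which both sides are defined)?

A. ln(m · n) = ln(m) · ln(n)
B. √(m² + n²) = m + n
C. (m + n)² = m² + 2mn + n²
A: fails at (4, 6) — LHS = ln(24) ≈ 3.178, RHS = ln(4)·ln(6) ≈ 2.484.
B: fails at (1, 5) — LHS = √(26) ≈ 5.099, RHS = 6.
C: holds — e.g. at (2, 4), both sides equal 36.

Answer: C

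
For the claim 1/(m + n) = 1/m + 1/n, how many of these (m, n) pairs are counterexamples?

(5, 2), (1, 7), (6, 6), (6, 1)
Testing each pair:
(5, 2): LHS = 1/7, RHS = 7/10 → counterexample
(1, 7): LHS = 1/8, RHS = 8/7 → counterexample
(6, 6): LHS = 1/12, RHS = 1/3 → counterexample
(6, 1): LHS = 1/7, RHS = 7/6 → counterexample

That makes 4 counterexamples.

Answer: 4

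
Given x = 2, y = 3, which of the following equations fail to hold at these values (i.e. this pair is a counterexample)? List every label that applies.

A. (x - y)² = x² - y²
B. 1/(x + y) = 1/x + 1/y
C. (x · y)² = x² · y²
A, B

Evaluating each claim at the given values:
A. LHS = 1, RHS = -5 → fails here (LHS ≠ RHS)
B. LHS = 1/5, RHS = 5/6 → fails here (LHS ≠ RHS)
C. LHS = 36, RHS = 36 → holds here (LHS = RHS)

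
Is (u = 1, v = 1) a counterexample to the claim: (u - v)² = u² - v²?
Substituting u = 1, v = 1:
LHS = (1 - 1)² = 0
RHS = 1² - 1² = 0

The sides agree, so this pair does not disprove the claim.

Answer: No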